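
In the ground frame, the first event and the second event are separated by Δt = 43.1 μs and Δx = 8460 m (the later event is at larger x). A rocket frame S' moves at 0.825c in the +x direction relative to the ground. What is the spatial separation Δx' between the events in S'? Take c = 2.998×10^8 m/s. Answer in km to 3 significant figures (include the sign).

Δx' ≈ -3.89 km

γ = 1/√(1 − 0.825²) = 1.7695
Δx' = γ(Δx − vΔt) = 1.7695 × (8460 m − 0.825×(2.998×10^8 m/s)×43.1×10^-6 s)
= 1.7695 × (-2200.1 m) = -3.89 km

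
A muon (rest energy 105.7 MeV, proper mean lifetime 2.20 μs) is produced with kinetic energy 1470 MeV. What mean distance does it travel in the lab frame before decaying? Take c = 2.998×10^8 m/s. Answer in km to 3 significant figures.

d ≈ 9.81 km

γ = 1 + K/(m₀c²) = 1 + 1470/105.7 = 14.907
β = √(1 − 1/γ²) = 0.99775
Dilated lifetime: γτ₀ = 14.907 × 2.20 μs = 32.796 μs
d = βc·γτ₀ = 0.99775 × (2.998×10^8 m/s) × 3.2796×10^-5 s = 9.81 km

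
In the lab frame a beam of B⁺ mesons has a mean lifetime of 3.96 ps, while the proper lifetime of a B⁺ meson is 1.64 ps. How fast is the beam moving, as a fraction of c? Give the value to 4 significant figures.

γ = Δt/τ₀ = 3.96/1.64 = 2.41463
β = √(1 − 1/γ²) = √(1 − 1/2.41463²) = 0.9102

β ≈ 0.9102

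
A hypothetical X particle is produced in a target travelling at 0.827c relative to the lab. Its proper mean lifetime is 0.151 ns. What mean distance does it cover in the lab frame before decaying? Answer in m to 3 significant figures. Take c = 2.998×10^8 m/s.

γ = 1/√(1 − 0.827²) = 1.7787
Dilated lifetime: Δt = γτ₀ = 1.7787 × 0.151 ns = 0.26859 ns
d = vΔt = 0.827c × 0.26859 ns = 2.4793×10^8 m/s × 2.6859×10^-10 s = 0.0666 m

d ≈ 0.0666 m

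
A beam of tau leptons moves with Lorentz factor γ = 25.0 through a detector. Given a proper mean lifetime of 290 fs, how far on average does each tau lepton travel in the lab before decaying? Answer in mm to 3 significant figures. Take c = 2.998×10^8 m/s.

d ≈ 2.17 mm

β = √(1 − 1/γ²) = √(1 − 1/25.0²) = 0.99920
Dilated lifetime: Δt = γτ₀ = 25.0 × 290 fs = 7250.0 fs
d = vΔt = 0.99920c × 7250.0 fs = 2.9956×10^8 m/s × 7.2500×10^-12 s = 2.17 mm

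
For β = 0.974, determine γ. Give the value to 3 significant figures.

γ ≈ 4.41

γ = 1/√(1 − β²) = 1/√(1 − 0.974²) = 1/√(0.051324) = 4.41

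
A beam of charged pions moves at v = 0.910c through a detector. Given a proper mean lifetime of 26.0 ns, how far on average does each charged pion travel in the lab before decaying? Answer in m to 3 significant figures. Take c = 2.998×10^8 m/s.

d ≈ 17.1 m

γ = 1/√(1 − 0.910²) = 2.4119
Dilated lifetime: Δt = γτ₀ = 2.4119 × 26.0 ns = 62.710 ns
d = vΔt = 0.910c × 62.710 ns = 2.7282×10^8 m/s × 6.2710×10^-8 s = 17.1 m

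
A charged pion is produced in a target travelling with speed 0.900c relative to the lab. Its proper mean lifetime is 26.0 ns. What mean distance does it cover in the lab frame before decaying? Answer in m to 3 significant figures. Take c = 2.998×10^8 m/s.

γ = 1/√(1 − 0.900²) = 2.2942
Dilated lifetime: Δt = γτ₀ = 2.2942 × 26.0 ns = 59.648 ns
d = vΔt = 0.900c × 59.648 ns = 2.6982×10^8 m/s × 5.9648×10^-8 s = 16.1 m

d ≈ 16.1 m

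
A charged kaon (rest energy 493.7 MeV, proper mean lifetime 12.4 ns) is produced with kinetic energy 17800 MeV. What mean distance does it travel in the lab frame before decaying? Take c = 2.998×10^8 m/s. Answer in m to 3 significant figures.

d ≈ 138 m

γ = 1 + K/(m₀c²) = 1 + 17800/493.7 = 37.054
β = √(1 − 1/γ²) = 0.99964
Dilated lifetime: γτ₀ = 37.054 × 12.4 ns = 459.47 ns
d = βc·γτ₀ = 0.99964 × (2.998×10^8 m/s) × 4.5947×10^-7 s = 138 m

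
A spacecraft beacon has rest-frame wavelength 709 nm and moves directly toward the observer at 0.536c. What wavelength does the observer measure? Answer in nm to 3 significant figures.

Relativistic Doppler: λ_obs = λ_src √((1−β)/(1+β))
= 709 × √(0.46400/1.5360) = 709 × 0.54962 = 390 nm

λ_obs ≈ 390 nm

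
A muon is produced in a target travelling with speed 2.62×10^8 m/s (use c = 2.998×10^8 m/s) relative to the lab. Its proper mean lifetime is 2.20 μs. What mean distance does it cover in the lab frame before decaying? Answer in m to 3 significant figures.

β = v/c = 2.62×10^8 / 2.998×10^8 = 0.87392
γ = 1/√(1 − 0.87392²) = 2.0573
Dilated lifetime: Δt = γτ₀ = 2.0573 × 2.20 μs = 4.5260 μs
d = vΔt = 0.87392c × 4.5260 μs = 2.6200×10^8 m/s × 4.5260×10^-6 s = 1190 m

d ≈ 1190 m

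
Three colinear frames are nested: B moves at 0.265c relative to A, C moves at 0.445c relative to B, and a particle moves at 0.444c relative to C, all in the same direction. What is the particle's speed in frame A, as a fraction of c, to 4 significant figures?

u ≈ 0.8417c

Compose boost 2: (0.445 + 0.265)/(1 + 0.445×0.265) = 0.7100/1.11793 = 0.635105
Compose boost 3: (0.444 + 0.635105)/(1 + 0.444×0.635105) = 1.07911/1.28199 = 0.8417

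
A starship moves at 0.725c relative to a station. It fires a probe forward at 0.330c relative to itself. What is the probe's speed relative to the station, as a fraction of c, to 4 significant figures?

Relativistic velocity addition: u = (u' + v)/(1 + u'v/c²)
= (0.330 + 0.725)/(1 + 0.330×0.725) = 1.055/1.23925 = 0.8513

u ≈ 0.8513c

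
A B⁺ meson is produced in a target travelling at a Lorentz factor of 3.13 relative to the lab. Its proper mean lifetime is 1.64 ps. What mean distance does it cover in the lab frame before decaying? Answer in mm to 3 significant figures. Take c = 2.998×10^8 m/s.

β = √(1 − 1/γ²) = √(1 − 1/3.13²) = 0.94759
Dilated lifetime: Δt = γτ₀ = 3.13 × 1.64 ps = 5.1332 ps
d = vΔt = 0.94759c × 5.1332 ps = 2.8409×10^8 m/s × 5.1332×10^-12 s = 1.46 mm

d ≈ 1.46 mm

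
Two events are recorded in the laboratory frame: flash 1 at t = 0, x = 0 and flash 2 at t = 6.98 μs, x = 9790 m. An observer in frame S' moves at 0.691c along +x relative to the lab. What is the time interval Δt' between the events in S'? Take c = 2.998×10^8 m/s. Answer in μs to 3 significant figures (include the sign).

γ = 1/√(1 − 0.691²) = 1.3834
Δt' = γ(Δt − vΔx/c²) = 1.3834 × (6.98 μs − 0.691×9790 m / (2.998×10^8 m/s))
= 1.3834 × (-15.585 μs) = -21.6 μs

Δt' ≈ -21.6 μs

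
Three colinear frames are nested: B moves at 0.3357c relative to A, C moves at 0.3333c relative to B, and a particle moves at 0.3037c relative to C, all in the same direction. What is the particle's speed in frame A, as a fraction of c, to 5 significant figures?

u ≈ 0.76550c

Compose boost 2: (0.3333 + 0.3357)/(1 + 0.3333×0.3357) = 0.66900/1.111889 = 0.6016789
Compose boost 3: (0.3037 + 0.6016789)/(1 + 0.3037×0.6016789) = 0.9053789/1.182730 = 0.76550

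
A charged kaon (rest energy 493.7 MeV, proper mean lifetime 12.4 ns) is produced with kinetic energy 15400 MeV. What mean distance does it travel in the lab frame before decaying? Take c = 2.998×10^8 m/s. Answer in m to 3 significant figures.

d ≈ 120 m

γ = 1 + K/(m₀c²) = 1 + 15400/493.7 = 32.193
β = √(1 − 1/γ²) = 0.99952
Dilated lifetime: γτ₀ = 32.193 × 12.4 ns = 399.19 ns
d = βc·γτ₀ = 0.99952 × (2.998×10^8 m/s) × 3.9919×10^-7 s = 120 m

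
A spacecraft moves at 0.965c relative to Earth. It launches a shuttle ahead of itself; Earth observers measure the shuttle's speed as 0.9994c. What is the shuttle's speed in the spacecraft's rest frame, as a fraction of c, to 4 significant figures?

u' ≈ 0.9669c

Inverse velocity addition: u' = (u − v)/(1 − uv/c²)
= (0.9994 − 0.965)/(1 − 0.9994×0.965) = 0.03440/0.0355790 = 0.9669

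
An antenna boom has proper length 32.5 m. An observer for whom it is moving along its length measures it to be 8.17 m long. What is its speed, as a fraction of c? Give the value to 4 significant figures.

β ≈ 0.9679

γ = L₀/L = 32.5/8.17 = 3.97797
β = √(1 − 1/γ²) = 0.9679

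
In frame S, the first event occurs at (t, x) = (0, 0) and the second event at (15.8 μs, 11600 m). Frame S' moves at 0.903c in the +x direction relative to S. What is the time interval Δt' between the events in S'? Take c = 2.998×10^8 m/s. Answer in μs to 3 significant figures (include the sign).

Δt' ≈ -44.5 μs

γ = 1/√(1 − 0.903²) = 2.3275
Δt' = γ(Δt − vΔx/c²) = 2.3275 × (15.8 μs − 0.903×11600 m / (2.998×10^8 m/s))
= 2.3275 × (-19.139 μs) = -44.5 μs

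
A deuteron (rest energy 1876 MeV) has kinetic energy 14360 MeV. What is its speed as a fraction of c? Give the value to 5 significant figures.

β ≈ 0.99330

γ = 1 + K/(m₀c²) = 1 + 14360/1876 = 8.654584
β = √(1 − 1/γ²) = 0.99330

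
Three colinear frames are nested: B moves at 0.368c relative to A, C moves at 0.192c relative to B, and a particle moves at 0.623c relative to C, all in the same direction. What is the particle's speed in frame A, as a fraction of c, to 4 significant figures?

u ≈ 0.8644c

Compose boost 2: (0.192 + 0.368)/(1 + 0.192×0.368) = 0.5600/1.07066 = 0.523044
Compose boost 3: (0.623 + 0.523044)/(1 + 0.623×0.523044) = 1.14604/1.32586 = 0.8644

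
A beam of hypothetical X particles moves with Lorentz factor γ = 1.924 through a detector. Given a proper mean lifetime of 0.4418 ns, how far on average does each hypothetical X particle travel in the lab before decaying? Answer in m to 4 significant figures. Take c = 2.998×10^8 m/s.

β = √(1 − 1/γ²) = √(1 − 1/1.924²) = 0.854318
Dilated lifetime: Δt = γτ₀ = 1.924 × 0.4418 ns = 0.850023 ns
d = vΔt = 0.854318c × 0.850023 ns = 2.56125×10^8 m/s × 8.50023×10^-10 s = 0.2177 m

d ≈ 0.2177 m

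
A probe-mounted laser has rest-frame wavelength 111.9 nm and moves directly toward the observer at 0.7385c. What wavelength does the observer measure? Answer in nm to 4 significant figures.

Relativistic Doppler: λ_obs = λ_src √((1−β)/(1+β))
= 111.9 × √(0.261500/1.73850) = 111.9 × 0.387836 = 43.40 nm

λ_obs ≈ 43.40 nm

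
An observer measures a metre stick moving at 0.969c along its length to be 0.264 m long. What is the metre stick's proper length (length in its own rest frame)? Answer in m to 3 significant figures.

L₀ ≈ 1.07 m

γ = 1/√(1 − 0.969²) = 4.0476
L₀ = γL = 4.0476 × 0.264 = 1.07 m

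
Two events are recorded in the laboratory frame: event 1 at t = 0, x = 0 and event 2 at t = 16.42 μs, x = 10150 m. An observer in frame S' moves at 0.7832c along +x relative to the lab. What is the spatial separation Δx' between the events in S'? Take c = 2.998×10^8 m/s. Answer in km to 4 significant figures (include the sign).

γ = 1/√(1 − 0.7832²) = 1.60831
Δx' = γ(Δx − vΔt) = 1.60831 × (10150 m − 0.7832×(2.998×10^8 m/s)×16.42×10^-6 s)
= 1.60831 × (6294.53 m) = 10.12 km

Δx' ≈ 10.12 km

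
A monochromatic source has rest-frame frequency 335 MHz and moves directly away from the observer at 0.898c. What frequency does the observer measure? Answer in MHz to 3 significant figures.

Relativistic Doppler: f_obs = f_src √((1−β)/(1+β))
= 335 × √(0.10200/1.8980) = 335 × 0.23182 = 77.7 MHz

f_obs ≈ 77.7 MHz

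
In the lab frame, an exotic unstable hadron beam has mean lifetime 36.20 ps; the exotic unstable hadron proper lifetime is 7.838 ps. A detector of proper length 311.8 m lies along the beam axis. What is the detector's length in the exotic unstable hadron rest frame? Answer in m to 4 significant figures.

Time dilation ⇒ γ = Δt/τ₀ = 36.20/7.838 = 4.61853
Length contraction: L = L₀/γ = 311.8/4.61853 = 67.51 m

L ≈ 67.51 m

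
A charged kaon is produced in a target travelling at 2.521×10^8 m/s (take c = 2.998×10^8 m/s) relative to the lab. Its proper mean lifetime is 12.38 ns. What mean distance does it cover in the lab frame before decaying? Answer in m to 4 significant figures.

d ≈ 5.767 m

β = v/c = 2.521×10^8 / 2.998×10^8 = 0.840894
γ = 1/√(1 − 0.840894²) = 1.84775
Dilated lifetime: Δt = γτ₀ = 1.84775 × 12.38 ns = 22.8751 ns
d = vΔt = 0.840894c × 22.8751 ns = 2.52100×10^8 m/s × 2.28751×10^-8 s = 5.767 m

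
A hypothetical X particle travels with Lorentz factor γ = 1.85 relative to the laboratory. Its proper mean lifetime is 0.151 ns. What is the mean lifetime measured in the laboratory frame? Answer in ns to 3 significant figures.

Δt ≈ 0.279 ns

γ = 1.85 (given)
Time dilation: Δt = γτ₀ = 1.85 × 0.151 ns = 0.279 ns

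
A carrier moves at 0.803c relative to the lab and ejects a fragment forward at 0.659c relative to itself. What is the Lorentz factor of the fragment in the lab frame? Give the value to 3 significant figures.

u_lab = (0.659 + 0.803)/(1 + 0.659×0.803) = 1.462/1.52918 = 0.956070
γ = 1/√(1 − 0.956070²) = 3.41

γ ≈ 3.41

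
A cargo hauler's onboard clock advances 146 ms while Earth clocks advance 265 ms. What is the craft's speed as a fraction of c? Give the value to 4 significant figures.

β ≈ 0.8345

γ = Δt/τ₀ = 265/146 = 1.81507
β = √(1 − 1/γ²) = √(1 − 1/1.81507²) = 0.8345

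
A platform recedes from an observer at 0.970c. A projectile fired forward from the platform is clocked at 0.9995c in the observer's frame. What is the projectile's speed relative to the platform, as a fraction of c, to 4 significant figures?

Inverse velocity addition: u' = (u − v)/(1 − uv/c²)
= (0.9995 − 0.970)/(1 − 0.9995×0.970) = 0.02950/0.0304850 = 0.9677

u' ≈ 0.9677c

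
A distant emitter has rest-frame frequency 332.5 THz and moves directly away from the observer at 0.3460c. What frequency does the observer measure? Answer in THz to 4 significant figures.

f_obs ≈ 231.8 THz

Relativistic Doppler: f_obs = f_src √((1−β)/(1+β))
= 332.5 × √(0.654000/1.34600) = 332.5 × 0.697054 = 231.8 THz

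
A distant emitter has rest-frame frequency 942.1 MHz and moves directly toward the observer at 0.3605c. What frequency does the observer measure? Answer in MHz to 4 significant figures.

f_obs ≈ 1374 MHz

Relativistic Doppler: f_obs = f_src √((1+β)/(1−β))
= 942.1 × √(1.36050/0.639500) = 942.1 × 1.45858 = 1374 MHz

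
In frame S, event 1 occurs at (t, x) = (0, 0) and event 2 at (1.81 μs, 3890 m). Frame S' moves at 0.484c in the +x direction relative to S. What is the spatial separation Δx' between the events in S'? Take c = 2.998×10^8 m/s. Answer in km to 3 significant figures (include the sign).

Δx' ≈ 4.15 km

γ = 1/√(1 − 0.484²) = 1.1428
Δx' = γ(Δx − vΔt) = 1.1428 × (3890 m − 0.484×(2.998×10^8 m/s)×1.81×10^-6 s)
= 1.1428 × (3627.4 m) = 4.15 km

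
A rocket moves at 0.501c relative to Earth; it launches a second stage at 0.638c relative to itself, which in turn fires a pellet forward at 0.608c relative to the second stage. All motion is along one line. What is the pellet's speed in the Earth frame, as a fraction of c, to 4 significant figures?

u ≈ 0.9648c

Compose boost 2: (0.638 + 0.501)/(1 + 0.638×0.501) = 1.139/1.31964 = 0.863115
Compose boost 3: (0.608 + 0.863115)/(1 + 0.608×0.863115) = 1.47112/1.52477 = 0.9648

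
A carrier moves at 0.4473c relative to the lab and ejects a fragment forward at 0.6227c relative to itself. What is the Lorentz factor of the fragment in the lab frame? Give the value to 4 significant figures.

γ ≈ 1.827

u_lab = (0.6227 + 0.4473)/(1 + 0.6227×0.4473) = 1.0700/1.278534 = 0.8368962
γ = 1/√(1 − 0.8368962²) = 1.827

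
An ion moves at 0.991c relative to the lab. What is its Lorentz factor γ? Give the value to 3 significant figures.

γ ≈ 7.47

γ = 1/√(1 − β²) = 1/√(1 − 0.991²) = 1/√(0.017919) = 7.47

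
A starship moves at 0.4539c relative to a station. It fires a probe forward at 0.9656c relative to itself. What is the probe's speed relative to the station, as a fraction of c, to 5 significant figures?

u ≈ 0.98694c

Relativistic velocity addition: u = (u' + v)/(1 + u'v/c²)
= (0.9656 + 0.4539)/(1 + 0.9656×0.4539) = 1.4195/1.438286 = 0.98694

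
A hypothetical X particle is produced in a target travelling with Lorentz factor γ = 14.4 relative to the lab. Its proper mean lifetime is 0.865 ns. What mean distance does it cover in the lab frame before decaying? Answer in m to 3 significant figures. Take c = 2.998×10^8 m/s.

β = √(1 − 1/γ²) = √(1 − 1/14.4²) = 0.99759
Dilated lifetime: Δt = γτ₀ = 14.4 × 0.865 ns = 12.456 ns
d = vΔt = 0.99759c × 12.456 ns = 2.9908×10^8 m/s × 1.2456×10^-8 s = 3.73 m

d ≈ 3.73 m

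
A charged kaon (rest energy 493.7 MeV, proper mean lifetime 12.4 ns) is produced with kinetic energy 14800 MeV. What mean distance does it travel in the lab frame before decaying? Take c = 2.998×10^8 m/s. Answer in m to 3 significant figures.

γ = 1 + K/(m₀c²) = 1 + 14800/493.7 = 30.978
β = √(1 − 1/γ²) = 0.99948
Dilated lifetime: γτ₀ = 30.978 × 12.4 ns = 384.12 ns
d = βc·γτ₀ = 0.99948 × (2.998×10^8 m/s) × 3.8412×10^-7 s = 115 m

d ≈ 115 m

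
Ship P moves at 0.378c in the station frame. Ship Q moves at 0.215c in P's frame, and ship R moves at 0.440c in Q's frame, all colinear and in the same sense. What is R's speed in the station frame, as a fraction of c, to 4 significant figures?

u ≈ 0.7963c

Compose boost 2: (0.215 + 0.378)/(1 + 0.215×0.378) = 0.5930/1.08127 = 0.548429
Compose boost 3: (0.440 + 0.548429)/(1 + 0.440×0.548429) = 0.988429/1.24131 = 0.7963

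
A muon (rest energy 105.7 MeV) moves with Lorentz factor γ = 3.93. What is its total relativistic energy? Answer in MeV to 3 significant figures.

E ≈ 415 MeV

γ = 3.93 (given)
E = γm₀c² = 3.93 × 105.7 MeV = 415 MeV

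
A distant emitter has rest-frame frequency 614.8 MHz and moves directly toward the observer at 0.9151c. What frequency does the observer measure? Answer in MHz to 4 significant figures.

f_obs ≈ 2920 MHz

Relativistic Doppler: f_obs = f_src √((1+β)/(1−β))
= 614.8 × √(1.91510/0.0849000) = 614.8 × 4.74943 = 2920 MHz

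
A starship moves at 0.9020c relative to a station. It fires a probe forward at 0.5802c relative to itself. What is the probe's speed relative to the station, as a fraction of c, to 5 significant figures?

Relativistic velocity addition: u = (u' + v)/(1 + u'v/c²)
= (0.5802 + 0.9020)/(1 + 0.5802×0.9020) = 1.4822/1.523340 = 0.97299

u ≈ 0.97299c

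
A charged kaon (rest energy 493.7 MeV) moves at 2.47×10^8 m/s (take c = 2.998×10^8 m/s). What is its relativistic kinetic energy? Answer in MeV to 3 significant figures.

β = v/c = 2.47×10^8 / 2.998×10^8 = 0.82388
γ = 1/√(1 − 0.82388²) = 1.7644
K = (γ − 1)m₀c² = (1.7644 − 1) × 493.7 MeV = 0.76441 × 493.7 MeV = 377 MeV

K ≈ 377 MeV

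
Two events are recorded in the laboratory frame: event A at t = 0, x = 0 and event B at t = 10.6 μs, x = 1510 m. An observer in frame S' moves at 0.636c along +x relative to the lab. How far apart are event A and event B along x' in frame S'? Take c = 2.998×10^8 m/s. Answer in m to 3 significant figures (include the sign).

γ = 1/√(1 − 0.636²) = 1.2959
Δx' = γ(Δx − vΔt) = 1.2959 × (1510 m − 0.636×(2.998×10^8 m/s)×10.6×10^-6 s)
= 1.2959 × (-511.13 m) = -662 m

Δx' ≈ -662 m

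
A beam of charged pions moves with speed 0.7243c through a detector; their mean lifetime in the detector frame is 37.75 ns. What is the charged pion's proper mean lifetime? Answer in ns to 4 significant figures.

γ = 1/√(1 − 0.7243²) = 1.45036
Proper time: τ₀ = Δt/γ = 37.75/1.45036 = 26.03 ns

τ₀ ≈ 26.03 ns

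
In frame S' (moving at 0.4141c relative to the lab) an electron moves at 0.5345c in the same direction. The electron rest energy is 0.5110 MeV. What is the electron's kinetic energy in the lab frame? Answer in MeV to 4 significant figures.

K ≈ 0.3003 MeV

u_lab = (0.5345 + 0.4141)/(1 + 0.5345×0.4141) = 0.7766902
γ = 1/√(1 − 0.7766902²) = 1.58760
K = (γ − 1)m₀c² = (1.58760 − 1) × 0.5110 = 0.587597 × 0.5110 = 0.3003 MeV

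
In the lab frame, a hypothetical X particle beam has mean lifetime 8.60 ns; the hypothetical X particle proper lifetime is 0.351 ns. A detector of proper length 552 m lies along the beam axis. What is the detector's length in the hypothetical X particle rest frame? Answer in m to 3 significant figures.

Time dilation ⇒ γ = Δt/τ₀ = 8.60/0.351 = 24.501
Length contraction: L = L₀/γ = 552/24.501 = 22.5 m

L ≈ 22.5 m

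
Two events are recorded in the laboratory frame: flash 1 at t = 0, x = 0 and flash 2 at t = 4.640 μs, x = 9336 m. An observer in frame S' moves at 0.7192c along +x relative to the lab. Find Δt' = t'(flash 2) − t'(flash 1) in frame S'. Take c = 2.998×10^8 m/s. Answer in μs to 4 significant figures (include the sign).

γ = 1/√(1 − 0.7192²) = 1.43926
Δt' = γ(Δt − vΔx/c²) = 1.43926 × (4.640 μs − 0.7192×9336 m / (2.998×10^8 m/s))
= 1.43926 × (-17.7564 μs) = -25.56 μs

Δt' ≈ -25.56 μs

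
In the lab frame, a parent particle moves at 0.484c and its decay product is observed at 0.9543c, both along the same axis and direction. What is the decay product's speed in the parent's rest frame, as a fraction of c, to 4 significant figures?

u' ≈ 0.8740c

Inverse velocity addition: u' = (u − v)/(1 − uv/c²)
= (0.9543 − 0.484)/(1 − 0.9543×0.484) = 0.4703/0.538119 = 0.8740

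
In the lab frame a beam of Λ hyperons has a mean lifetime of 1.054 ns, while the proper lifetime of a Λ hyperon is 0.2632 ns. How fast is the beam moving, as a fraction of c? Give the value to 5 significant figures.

γ = Δt/τ₀ = 1.054/0.2632 = 4.004559
β = √(1 − 1/γ²) = √(1 − 1/4.004559²) = 0.96832

β ≈ 0.96832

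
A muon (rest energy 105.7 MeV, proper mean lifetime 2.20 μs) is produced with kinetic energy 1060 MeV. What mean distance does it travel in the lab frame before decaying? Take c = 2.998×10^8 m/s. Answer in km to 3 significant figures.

d ≈ 7.24 km

γ = 1 + K/(m₀c²) = 1 + 1060/105.7 = 11.028
β = √(1 − 1/γ²) = 0.99588
Dilated lifetime: γτ₀ = 11.028 × 2.20 μs = 24.262 μs
d = βc·γτ₀ = 0.99588 × (2.998×10^8 m/s) × 2.4262×10^-5 s = 7.24 km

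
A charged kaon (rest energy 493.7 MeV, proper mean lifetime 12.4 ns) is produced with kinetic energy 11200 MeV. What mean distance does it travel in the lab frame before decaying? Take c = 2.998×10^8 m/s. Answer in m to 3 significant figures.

γ = 1 + K/(m₀c²) = 1 + 11200/493.7 = 23.686
β = √(1 − 1/γ²) = 0.99911
Dilated lifetime: γτ₀ = 23.686 × 12.4 ns = 293.70 ns
d = βc·γτ₀ = 0.99911 × (2.998×10^8 m/s) × 2.9370×10^-7 s = 88.0 m

d ≈ 88.0 m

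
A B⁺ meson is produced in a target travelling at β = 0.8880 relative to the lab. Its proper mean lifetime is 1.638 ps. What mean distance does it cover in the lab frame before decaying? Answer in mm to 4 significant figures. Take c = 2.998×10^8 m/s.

γ = 1/√(1 − 0.8880²) = 2.17465
Dilated lifetime: Δt = γτ₀ = 2.17465 × 1.638 ps = 3.56208 ps
d = vΔt = 0.8880c × 3.56208 ps = 2.66222×10^8 m/s × 3.56208×10^-12 s = 0.9483 mm

d ≈ 0.9483 mm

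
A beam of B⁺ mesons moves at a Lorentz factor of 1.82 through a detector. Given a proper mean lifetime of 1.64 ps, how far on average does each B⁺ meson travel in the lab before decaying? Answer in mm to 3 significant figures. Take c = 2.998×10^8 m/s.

β = √(1 − 1/γ²) = √(1 − 1/1.82²) = 0.83553
Dilated lifetime: Δt = γτ₀ = 1.82 × 1.64 ps = 2.9848 ps
d = vΔt = 0.83553c × 2.9848 ps = 2.5049×10^8 m/s × 2.9848×10^-12 s = 0.748 mm

d ≈ 0.748 mm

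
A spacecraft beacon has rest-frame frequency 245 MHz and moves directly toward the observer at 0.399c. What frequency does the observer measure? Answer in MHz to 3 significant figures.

f_obs ≈ 374 MHz

Relativistic Doppler: f_obs = f_src √((1+β)/(1−β))
= 245 × √(1.3990/0.60100) = 245 × 1.5257 = 374 MHz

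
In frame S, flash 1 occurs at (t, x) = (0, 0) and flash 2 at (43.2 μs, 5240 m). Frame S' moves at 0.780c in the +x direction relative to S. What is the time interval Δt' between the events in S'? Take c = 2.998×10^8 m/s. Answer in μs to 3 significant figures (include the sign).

Δt' ≈ 47.2 μs

γ = 1/√(1 − 0.780²) = 1.5980
Δt' = γ(Δt − vΔx/c²) = 1.5980 × (43.2 μs − 0.780×5240 m / (2.998×10^8 m/s))
= 1.5980 × (29.567 μs) = 47.2 μs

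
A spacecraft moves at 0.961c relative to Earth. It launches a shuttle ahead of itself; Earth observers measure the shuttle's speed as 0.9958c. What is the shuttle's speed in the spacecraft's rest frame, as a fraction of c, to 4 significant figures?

u' ≈ 0.8086c

Inverse velocity addition: u' = (u − v)/(1 − uv/c²)
= (0.9958 − 0.961)/(1 − 0.9958×0.961) = 0.03480/0.0430362 = 0.8086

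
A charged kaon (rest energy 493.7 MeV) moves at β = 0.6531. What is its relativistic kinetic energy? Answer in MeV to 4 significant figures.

γ = 1/√(1 − 0.6531²) = 1.32053
K = (γ − 1)m₀c² = (1.32053 − 1) × 493.7 MeV = 0.320530 × 493.7 MeV = 158.2 MeV

K ≈ 158.2 MeV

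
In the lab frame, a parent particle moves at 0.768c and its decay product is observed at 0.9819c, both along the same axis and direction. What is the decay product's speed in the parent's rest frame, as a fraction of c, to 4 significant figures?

Inverse velocity addition: u' = (u − v)/(1 − uv/c²)
= (0.9819 − 0.768)/(1 − 0.9819×0.768) = 0.2139/0.245901 = 0.8699

u' ≈ 0.8699c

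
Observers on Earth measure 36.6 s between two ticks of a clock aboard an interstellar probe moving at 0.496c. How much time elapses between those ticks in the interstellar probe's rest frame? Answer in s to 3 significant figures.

τ₀ ≈ 31.8 s

γ = 1/√(1 − 0.496²) = 1.1516
Proper time: τ₀ = Δt/γ = 36.6/1.1516 = 31.8 s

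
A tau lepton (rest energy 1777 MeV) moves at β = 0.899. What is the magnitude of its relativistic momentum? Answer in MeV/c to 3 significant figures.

p ≈ 3650 MeV/c

γ = 1/√(1 − 0.899²) = 2.2834
p = γβm₀c = 2.2834 × 0.899 × 1777 MeV/c = 3650 MeV/c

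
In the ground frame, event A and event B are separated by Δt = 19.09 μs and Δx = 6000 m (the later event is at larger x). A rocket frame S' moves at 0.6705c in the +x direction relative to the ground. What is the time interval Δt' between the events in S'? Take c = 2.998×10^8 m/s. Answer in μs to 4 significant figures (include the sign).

γ = 1/√(1 − 0.6705²) = 1.34787
Δt' = γ(Δt − vΔx/c²) = 1.34787 × (19.09 μs − 0.6705×6000 m / (2.998×10^8 m/s))
= 1.34787 × (5.67105 μs) = 7.644 μs

Δt' ≈ 7.644 μs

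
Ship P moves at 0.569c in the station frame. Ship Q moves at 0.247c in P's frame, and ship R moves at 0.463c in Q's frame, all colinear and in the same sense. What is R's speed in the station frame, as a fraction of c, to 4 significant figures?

Compose boost 2: (0.247 + 0.569)/(1 + 0.247×0.569) = 0.8160/1.14054 = 0.715449
Compose boost 3: (0.463 + 0.715449)/(1 + 0.463×0.715449) = 1.17845/1.33125 = 0.8852

u ≈ 0.8852c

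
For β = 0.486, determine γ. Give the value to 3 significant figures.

γ = 1/√(1 − β²) = 1/√(1 − 0.486²) = 1/√(0.76380) = 1.14

γ ≈ 1.14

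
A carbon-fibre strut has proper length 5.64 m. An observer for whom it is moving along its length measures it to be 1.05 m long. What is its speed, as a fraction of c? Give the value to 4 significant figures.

γ = L₀/L = 5.64/1.05 = 5.37143
β = √(1 − 1/γ²) = 0.9825

β ≈ 0.9825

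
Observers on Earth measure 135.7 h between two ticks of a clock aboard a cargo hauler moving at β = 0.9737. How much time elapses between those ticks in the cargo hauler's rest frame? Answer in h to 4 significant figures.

τ₀ ≈ 30.92 h

γ = 1/√(1 − 0.9737²) = 4.38916
Proper time: τ₀ = Δt/γ = 135.7/4.38916 = 30.92 h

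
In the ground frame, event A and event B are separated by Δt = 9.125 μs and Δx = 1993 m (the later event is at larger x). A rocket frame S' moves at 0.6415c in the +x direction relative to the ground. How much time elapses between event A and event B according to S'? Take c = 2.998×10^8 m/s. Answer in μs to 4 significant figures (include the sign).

Δt' ≈ 6.336 μs

γ = 1/√(1 − 0.6415²) = 1.30357
Δt' = γ(Δt − vΔx/c²) = 1.30357 × (9.125 μs − 0.6415×1993 m / (2.998×10^8 m/s))
= 1.30357 × (4.86046 μs) = 6.336 μs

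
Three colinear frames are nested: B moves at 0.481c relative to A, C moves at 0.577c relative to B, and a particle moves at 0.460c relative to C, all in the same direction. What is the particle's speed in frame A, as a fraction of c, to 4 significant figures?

u ≈ 0.9328c

Compose boost 2: (0.577 + 0.481)/(1 + 0.577×0.481) = 1.058/1.27754 = 0.828156
Compose boost 3: (0.460 + 0.828156)/(1 + 0.460×0.828156) = 1.28816/1.38095 = 0.9328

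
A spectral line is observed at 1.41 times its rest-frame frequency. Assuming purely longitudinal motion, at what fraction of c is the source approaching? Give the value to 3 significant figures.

β ≈ 0.331

f_obs/f_src = √((1+β)/(1−β)) = 1.41  ⇒  (1+β)/(1−β) = 1.9881
β = |1 − D²|/(1 + D²) = |1 − 1.9881|/(1 + 1.9881) = 0.331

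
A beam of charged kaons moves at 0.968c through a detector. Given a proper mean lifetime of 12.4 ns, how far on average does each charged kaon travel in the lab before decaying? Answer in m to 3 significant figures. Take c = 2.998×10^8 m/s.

d ≈ 14.3 m

γ = 1/√(1 − 0.968²) = 3.9849
Dilated lifetime: Δt = γτ₀ = 3.9849 × 12.4 ns = 49.412 ns
d = vΔt = 0.968c × 49.412 ns = 2.9021×10^8 m/s × 4.9412×10^-8 s = 14.3 m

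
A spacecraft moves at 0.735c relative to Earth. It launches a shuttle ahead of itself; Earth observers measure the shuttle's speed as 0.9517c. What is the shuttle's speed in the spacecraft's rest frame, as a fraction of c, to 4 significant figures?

u' ≈ 0.7211c

Inverse velocity addition: u' = (u − v)/(1 − uv/c²)
= (0.9517 − 0.735)/(1 − 0.9517×0.735) = 0.2167/0.300501 = 0.7211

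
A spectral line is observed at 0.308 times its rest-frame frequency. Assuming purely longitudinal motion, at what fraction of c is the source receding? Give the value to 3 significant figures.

β ≈ 0.827

f_obs/f_src = √((1−β)/(1+β)) = 0.308  ⇒  (1−β)/(1+β) = 0.094864
β = |1 − D²|/(1 + D²) = |1 − 0.094864|/(1 + 0.094864) = 0.827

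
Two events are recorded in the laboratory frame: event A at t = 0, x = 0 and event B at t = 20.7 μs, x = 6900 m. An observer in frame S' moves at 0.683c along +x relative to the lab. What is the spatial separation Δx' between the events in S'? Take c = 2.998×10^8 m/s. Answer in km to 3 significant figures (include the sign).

Δx' ≈ 3.64 km

γ = 1/√(1 − 0.683²) = 1.3691
Δx' = γ(Δx − vΔt) = 1.3691 × (6900 m − 0.683×(2.998×10^8 m/s)×20.7×10^-6 s)
= 1.3691 × (2661.4 m) = 3.64 km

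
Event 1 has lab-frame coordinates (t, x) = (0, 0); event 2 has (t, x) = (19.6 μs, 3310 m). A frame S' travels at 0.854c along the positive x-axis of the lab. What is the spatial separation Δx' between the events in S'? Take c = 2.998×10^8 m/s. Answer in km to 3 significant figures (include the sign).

Δx' ≈ -3.28 km

γ = 1/√(1 − 0.854²) = 1.9221
Δx' = γ(Δx − vΔt) = 1.9221 × (3310 m − 0.854×(2.998×10^8 m/s)×19.6×10^-6 s)
= 1.9221 × (-1708.2 m) = -3.28 km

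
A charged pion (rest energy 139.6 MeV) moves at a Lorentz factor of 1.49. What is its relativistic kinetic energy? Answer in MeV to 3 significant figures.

γ = 1.49 (given)
K = (γ − 1)m₀c² = (1.49 − 1) × 139.6 MeV = 0.49000 × 139.6 MeV = 68.4 MeV

K ≈ 68.4 MeV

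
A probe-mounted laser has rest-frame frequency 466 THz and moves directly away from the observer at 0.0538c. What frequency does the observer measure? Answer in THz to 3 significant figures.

f_obs ≈ 442 THz

Relativistic Doppler: f_obs = f_src √((1−β)/(1+β))
= 466 × √(0.94620/1.0538) = 466 × 0.94757 = 442 THz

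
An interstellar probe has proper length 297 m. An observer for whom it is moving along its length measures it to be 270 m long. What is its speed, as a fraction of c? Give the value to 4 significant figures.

β ≈ 0.4166

γ = L₀/L = 297/270 = 1.10000
β = √(1 − 1/γ²) = 0.4166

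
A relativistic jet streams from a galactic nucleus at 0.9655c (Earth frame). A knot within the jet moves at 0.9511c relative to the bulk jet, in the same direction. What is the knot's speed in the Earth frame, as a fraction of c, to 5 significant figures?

Relativistic velocity addition: u = (u' + v)/(1 + u'v/c²)
= (0.9511 + 0.9655)/(1 + 0.9511×0.9655) = 1.9166/1.918287 = 0.99912

u ≈ 0.99912c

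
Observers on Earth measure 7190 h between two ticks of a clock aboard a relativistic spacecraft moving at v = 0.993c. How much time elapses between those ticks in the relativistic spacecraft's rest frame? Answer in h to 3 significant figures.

τ₀ ≈ 849 h

γ = 1/√(1 − 0.993²) = 8.4664
Proper time: τ₀ = Δt/γ = 7190/8.4664 = 849 h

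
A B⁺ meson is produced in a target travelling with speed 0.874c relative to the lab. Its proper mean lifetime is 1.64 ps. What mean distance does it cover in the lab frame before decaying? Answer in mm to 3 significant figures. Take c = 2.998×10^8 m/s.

d ≈ 0.884 mm

γ = 1/√(1 − 0.874²) = 2.0579
Dilated lifetime: Δt = γτ₀ = 2.0579 × 1.64 ps = 3.3750 ps
d = vΔt = 0.874c × 3.3750 ps = 2.6203×10^8 m/s × 3.3750×10^-12 s = 0.884 mm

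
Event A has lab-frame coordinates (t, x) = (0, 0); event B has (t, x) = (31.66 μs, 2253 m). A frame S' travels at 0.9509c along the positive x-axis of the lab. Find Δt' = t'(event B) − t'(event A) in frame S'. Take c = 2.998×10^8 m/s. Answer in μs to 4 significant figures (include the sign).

γ = 1/√(1 − 0.9509²) = 3.23104
Δt' = γ(Δt − vΔx/c²) = 3.23104 × (31.66 μs − 0.9509×2253 m / (2.998×10^8 m/s))
= 3.23104 × (24.5140 μs) = 79.21 μs

Δt' ≈ 79.21 μs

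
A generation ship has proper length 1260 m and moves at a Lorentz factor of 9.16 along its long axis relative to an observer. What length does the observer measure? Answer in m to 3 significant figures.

L ≈ 138 m

γ = 9.16 (given)
Length contraction: L = L₀/γ = 1260/9.16 = 138 m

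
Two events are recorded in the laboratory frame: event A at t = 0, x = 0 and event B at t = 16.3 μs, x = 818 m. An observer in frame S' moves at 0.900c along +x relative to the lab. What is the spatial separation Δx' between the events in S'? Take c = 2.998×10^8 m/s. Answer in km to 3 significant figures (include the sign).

Δx' ≈ -8.21 km

γ = 1/√(1 − 0.900²) = 2.2942
Δx' = γ(Δx − vΔt) = 2.2942 × (818 m − 0.900×(2.998×10^8 m/s)×16.3×10^-6 s)
= 2.2942 × (-3580.1 m) = -8.21 km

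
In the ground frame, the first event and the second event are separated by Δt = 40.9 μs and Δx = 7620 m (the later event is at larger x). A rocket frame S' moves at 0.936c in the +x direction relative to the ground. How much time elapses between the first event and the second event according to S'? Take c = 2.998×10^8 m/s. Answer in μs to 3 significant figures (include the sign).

γ = 1/√(1 − 0.936²) = 2.8409
Δt' = γ(Δt − vΔx/c²) = 2.8409 × (40.9 μs − 0.936×7620 m / (2.998×10^8 m/s))
= 2.8409 × (17.110 μs) = 48.6 μs

Δt' ≈ 48.6 μs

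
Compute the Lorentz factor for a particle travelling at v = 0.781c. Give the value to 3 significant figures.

γ = 1/√(1 − β²) = 1/√(1 − 0.781²) = 1/√(0.39004) = 1.60

γ ≈ 1.60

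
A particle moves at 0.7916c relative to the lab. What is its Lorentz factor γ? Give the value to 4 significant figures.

γ = 1/√(1 − β²) = 1/√(1 − 0.7916²) = 1/√(0.373369) = 1.637

γ ≈ 1.637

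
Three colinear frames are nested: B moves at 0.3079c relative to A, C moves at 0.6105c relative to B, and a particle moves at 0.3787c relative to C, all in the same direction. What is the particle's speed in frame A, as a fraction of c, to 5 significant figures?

u ≈ 0.89094c

Compose boost 2: (0.6105 + 0.3079)/(1 + 0.6105×0.3079) = 0.91840/1.187973 = 0.7730816
Compose boost 3: (0.3787 + 0.7730816)/(1 + 0.3787×0.7730816) = 1.151782/1.292766 = 0.89094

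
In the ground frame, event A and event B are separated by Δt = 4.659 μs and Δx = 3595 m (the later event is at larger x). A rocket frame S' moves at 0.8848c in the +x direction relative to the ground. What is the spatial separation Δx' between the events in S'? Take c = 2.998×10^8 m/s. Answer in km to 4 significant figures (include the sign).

Δx' ≈ 5.063 km

γ = 1/√(1 − 0.8848²) = 2.14606
Δx' = γ(Δx − vΔt) = 2.14606 × (3595 m − 0.8848×(2.998×10^8 m/s)×4.659×10^-6 s)
= 2.14606 × (2359.14 m) = 5.063 km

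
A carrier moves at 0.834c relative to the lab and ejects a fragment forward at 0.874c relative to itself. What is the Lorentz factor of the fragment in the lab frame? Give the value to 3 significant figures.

γ ≈ 6.45

u_lab = (0.874 + 0.834)/(1 + 0.874×0.834) = 1.708/1.72892 = 0.987902
γ = 1/√(1 − 0.987902²) = 6.45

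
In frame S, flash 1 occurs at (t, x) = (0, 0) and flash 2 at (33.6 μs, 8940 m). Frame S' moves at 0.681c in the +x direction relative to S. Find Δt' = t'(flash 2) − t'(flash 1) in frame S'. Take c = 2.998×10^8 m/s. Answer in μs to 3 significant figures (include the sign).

γ = 1/√(1 − 0.681²) = 1.3656
Δt' = γ(Δt − vΔx/c²) = 1.3656 × (33.6 μs − 0.681×8940 m / (2.998×10^8 m/s))
= 1.3656 × (13.293 μs) = 18.2 μs

Δt' ≈ 18.2 μs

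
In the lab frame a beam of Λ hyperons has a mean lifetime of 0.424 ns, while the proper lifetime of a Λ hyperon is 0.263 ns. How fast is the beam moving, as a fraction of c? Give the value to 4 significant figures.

β ≈ 0.7844

γ = Δt/τ₀ = 0.424/0.263 = 1.61217
β = √(1 − 1/γ²) = √(1 − 1/1.61217²) = 0.7844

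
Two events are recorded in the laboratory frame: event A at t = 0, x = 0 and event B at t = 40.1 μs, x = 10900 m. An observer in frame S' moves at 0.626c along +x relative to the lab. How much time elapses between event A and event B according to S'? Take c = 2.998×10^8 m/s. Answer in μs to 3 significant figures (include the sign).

γ = 1/√(1 − 0.626²) = 1.2823
Δt' = γ(Δt − vΔx/c²) = 1.2823 × (40.1 μs − 0.626×10900 m / (2.998×10^8 m/s))
= 1.2823 × (17.340 μs) = 22.2 μs

Δt' ≈ 22.2 μs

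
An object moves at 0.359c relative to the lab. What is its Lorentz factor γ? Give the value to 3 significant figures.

γ = 1/√(1 − β²) = 1/√(1 − 0.359²) = 1/√(0.87112) = 1.07

γ ≈ 1.07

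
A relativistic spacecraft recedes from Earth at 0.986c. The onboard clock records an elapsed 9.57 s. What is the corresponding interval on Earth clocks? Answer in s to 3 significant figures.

γ = 1/√(1 − 0.986²) = 5.9972
Time dilation: Δt = γτ₀ = 5.9972 × 9.57 s = 57.4 s

Δt ≈ 57.4 s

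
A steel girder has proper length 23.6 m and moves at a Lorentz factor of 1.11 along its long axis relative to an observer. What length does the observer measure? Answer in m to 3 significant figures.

L ≈ 21.3 m

γ = 1.11 (given)
Length contraction: L = L₀/γ = 23.6/1.11 = 21.3 m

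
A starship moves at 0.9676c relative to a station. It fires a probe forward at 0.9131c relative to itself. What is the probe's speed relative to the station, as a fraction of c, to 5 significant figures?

Relativistic velocity addition: u = (u' + v)/(1 + u'v/c²)
= (0.9131 + 0.9676)/(1 + 0.9131×0.9676) = 1.8807/1.883516 = 0.99851

u ≈ 0.99851c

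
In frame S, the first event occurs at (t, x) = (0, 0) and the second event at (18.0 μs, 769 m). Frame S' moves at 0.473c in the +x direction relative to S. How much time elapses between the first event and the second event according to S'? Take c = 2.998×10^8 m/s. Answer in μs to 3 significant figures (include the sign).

Δt' ≈ 19.1 μs

γ = 1/√(1 − 0.473²) = 1.1350
Δt' = γ(Δt − vΔx/c²) = 1.1350 × (18.0 μs − 0.473×769 m / (2.998×10^8 m/s))
= 1.1350 × (16.787 μs) = 19.1 μs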